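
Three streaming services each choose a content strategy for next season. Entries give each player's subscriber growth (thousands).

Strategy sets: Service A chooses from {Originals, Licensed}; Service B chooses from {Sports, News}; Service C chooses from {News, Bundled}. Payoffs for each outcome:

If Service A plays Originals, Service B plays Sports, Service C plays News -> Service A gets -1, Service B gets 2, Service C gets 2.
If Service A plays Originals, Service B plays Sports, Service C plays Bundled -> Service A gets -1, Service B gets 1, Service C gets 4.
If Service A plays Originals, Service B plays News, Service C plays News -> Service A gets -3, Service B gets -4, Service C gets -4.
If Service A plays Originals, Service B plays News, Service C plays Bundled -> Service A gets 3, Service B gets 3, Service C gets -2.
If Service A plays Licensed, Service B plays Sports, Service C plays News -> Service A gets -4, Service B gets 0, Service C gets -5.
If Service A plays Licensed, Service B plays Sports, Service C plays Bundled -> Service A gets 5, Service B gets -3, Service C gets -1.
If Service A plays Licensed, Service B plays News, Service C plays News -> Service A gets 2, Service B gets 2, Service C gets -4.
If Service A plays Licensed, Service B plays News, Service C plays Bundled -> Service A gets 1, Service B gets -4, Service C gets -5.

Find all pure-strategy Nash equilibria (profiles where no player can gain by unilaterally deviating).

Check each profile: it is a Nash equilibrium iff no player can strictly gain by switching unilaterally.
(Originals, Sports, News): Service C can switch to Bundled (2 → 4). Not NE.
(Originals, Sports, Bundled): Service A can switch to Licensed (-1 → 5). Not NE.
(Originals, News, News): Service A can switch to Licensed (-3 → 2). Not NE.
(Originals, News, Bundled): Service A gets 3, best alternative 1; Service B gets 3, best alternative 1; Service C gets -2, best alternative -4. No profitable deviation — NE.
(Licensed, Sports, News): Service A can switch to Originals (-4 → -1). Not NE.
(Licensed, Sports, Bundled): Service A gets 5, best alternative -1; Service B gets -3, best alternative -4; Service C gets -1, best alternative -5. No profitable deviation — NE.
(Licensed, News, News): Service A gets 2, best alternative -3; Service B gets 2, best alternative 0; Service C gets -4, best alternative -5. No profitable deviation — NE.
(Licensed, News, Bundled): Service A can switch to Originals (1 → 3). Not NE.

(Originals, News, Bundled) and (Licensed, Sports, Bundled) and (Licensed, News, News)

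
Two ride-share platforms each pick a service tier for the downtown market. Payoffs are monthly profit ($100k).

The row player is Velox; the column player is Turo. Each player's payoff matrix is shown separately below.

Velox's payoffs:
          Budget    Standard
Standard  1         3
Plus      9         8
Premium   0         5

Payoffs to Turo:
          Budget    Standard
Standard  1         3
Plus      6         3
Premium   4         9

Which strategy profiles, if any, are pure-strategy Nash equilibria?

Velox against Budget: payoffs 1, 9, 0 → best response Plus.
Velox against Standard: payoffs 3, 8, 5 → best response Plus.
Turo against Standard: payoffs 1, 3 → best response Standard.
Turo against Plus: payoffs 6, 3 → best response Budget.
Turo against Premium: payoffs 4, 9 → best response Standard.
Mutual best responses: (Plus, Budget).

The unique pure-strategy Nash equilibrium is (Plus, Budget).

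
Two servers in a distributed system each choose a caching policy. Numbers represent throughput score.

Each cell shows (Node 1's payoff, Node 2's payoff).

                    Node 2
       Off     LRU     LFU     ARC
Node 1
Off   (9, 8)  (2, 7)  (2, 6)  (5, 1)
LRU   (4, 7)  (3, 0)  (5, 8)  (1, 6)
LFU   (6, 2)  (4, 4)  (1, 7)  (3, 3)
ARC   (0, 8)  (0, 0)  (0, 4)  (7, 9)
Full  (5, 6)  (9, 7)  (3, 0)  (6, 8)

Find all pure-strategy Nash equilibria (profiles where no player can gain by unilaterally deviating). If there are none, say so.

Node 1 against Off: payoffs 9, 4, 6, 0, 5 → best response Off.
Node 1 against LRU: payoffs 2, 3, 4, 0, 9 → best response Full.
Node 1 against LFU: payoffs 2, 5, 1, 0, 3 → best response LRU.
Node 1 against ARC: payoffs 5, 1, 3, 7, 6 → best response ARC.
Node 2 against Off: payoffs 8, 7, 6, 1 → best response Off.
Node 2 against LRU: payoffs 7, 0, 8, 6 → best response LFU.
Node 2 against LFU: payoffs 2, 4, 7, 3 → best response LFU.
Node 2 against ARC: payoffs 8, 0, 4, 9 → best response ARC.
Node 2 against Full: payoffs 6, 7, 0, 8 → best response ARC.
Mutual best responses: (Off, Off); (LRU, LFU); (ARC, ARC).

The pure Nash equilibria are (Off, Off); (LRU, LFU); (ARC, ARC).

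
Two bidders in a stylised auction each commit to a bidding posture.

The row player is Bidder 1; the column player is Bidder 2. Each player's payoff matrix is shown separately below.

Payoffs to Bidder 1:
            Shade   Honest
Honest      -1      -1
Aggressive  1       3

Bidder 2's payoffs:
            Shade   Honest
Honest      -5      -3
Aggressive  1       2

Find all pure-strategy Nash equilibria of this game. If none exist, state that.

The unique pure-strategy Nash equilibrium is (Aggressive, Honest).

(Honest, Shade): Bidder 1 can switch to Aggressive (-1 → 1). Not NE.
(Honest, Honest): Bidder 1 can switch to Aggressive (-1 → 3). Not NE.
(Aggressive, Shade): Bidder 2 can switch to Honest (1 → 2). Not NE.
(Aggressive, Honest): Bidder 1 gets 3, best alternative -1; Bidder 2 gets 2, best alternative 1. No profitable deviation — NE.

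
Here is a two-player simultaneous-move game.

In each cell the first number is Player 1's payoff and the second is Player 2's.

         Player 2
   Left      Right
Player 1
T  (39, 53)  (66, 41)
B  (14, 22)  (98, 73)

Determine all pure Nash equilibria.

(T, Left): Player 1 gets 39, best alternative 14; Player 2 gets 53, best alternative 41. No profitable deviation — NE.
(T, Right): Player 1 can switch to B (66 → 98). Not NE.
(B, Left): Player 1 can switch to T (14 → 39). Not NE.
(B, Right): Player 1 gets 98, best alternative 66; Player 2 gets 73, best alternative 22. No profitable deviation — NE.

Pure-strategy Nash equilibria: (T, Left); (B, Right)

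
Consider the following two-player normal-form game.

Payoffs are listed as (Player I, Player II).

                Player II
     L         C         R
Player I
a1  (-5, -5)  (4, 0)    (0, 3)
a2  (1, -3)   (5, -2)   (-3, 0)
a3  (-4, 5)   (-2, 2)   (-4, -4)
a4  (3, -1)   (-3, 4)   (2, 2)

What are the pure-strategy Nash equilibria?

none

(a1, L): Player I can switch to a2 (-5 → 1). Not NE.
(a1, C): Player I can switch to a2 (4 → 5). Not NE.
(a1, R): Player I can switch to a4 (0 → 2). Not NE.
(a2, L): Player I can switch to a4 (1 → 3). Not NE.
(a2, C): Player II can switch to R (-2 → 0). Not NE.
(a2, R): Player I can switch to a1 (-3 → 0). Not NE.
(a3, L): Player I can switch to a2 (-4 → 1). Not NE.
(a3, C): Player I can switch to a1 (-2 → 4). Not NE.
(a3, R): Player I can switch to a1 (-4 → 0). Not NE.
(a4, L): Player II can switch to C (-1 → 4). Not NE.
(a4, C): Player I can switch to a1 (-3 → 4). Not NE.
(a4, R): Player II can switch to C (2 → 4). Not NE.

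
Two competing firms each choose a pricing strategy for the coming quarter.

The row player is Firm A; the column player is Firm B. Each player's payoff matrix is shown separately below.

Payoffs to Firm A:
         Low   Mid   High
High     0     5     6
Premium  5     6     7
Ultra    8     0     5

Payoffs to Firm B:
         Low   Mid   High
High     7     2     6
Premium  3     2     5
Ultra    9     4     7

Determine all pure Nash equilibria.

Check each profile: it is a Nash equilibrium iff no player can strictly gain by switching unilaterally.
(High, Low): Firm A can switch to Premium (0 → 5). Not NE.
(High, Mid): Firm A can switch to Premium (5 → 6). Not NE.
(High, High): Firm A can switch to Premium (6 → 7). Not NE.
(Premium, Low): Firm A can switch to Ultra (5 → 8). Not NE.
(Premium, Mid): Firm B can switch to Low (2 → 3). Not NE.
(Premium, High): Firm A gets 7, best alternative 6; Firm B gets 5, best alternative 3. No profitable deviation — NE.
(Ultra, Low): Firm A gets 8, best alternative 5; Firm B gets 9, best alternative 7. No profitable deviation — NE.
(Ultra, Mid): Firm A can switch to High (0 → 5). Not NE.
(Ultra, High): Firm A can switch to High (5 → 6). Not NE.

The pure Nash equilibria are (Premium, High), (Ultra, Low).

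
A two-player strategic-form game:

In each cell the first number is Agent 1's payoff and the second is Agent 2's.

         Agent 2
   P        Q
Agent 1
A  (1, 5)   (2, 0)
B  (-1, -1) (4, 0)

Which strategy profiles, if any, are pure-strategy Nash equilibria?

(A, P): Agent 1 gets 1, best alternative -1; Agent 2 gets 5, best alternative 0. No profitable deviation — NE.
(A, Q): Agent 1 can switch to B (2 → 4). Not NE.
(B, P): Agent 1 can switch to A (-1 → 1). Not NE.
(B, Q): Agent 1 gets 4, best alternative 2; Agent 2 gets 0, best alternative -1. No profitable deviation — NE.

The pure Nash equilibria are (A, P) and (B, Q).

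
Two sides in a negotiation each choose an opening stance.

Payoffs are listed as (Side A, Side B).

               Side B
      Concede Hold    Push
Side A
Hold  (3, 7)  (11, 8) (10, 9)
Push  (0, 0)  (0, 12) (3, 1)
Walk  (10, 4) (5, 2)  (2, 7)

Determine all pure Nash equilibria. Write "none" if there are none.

For each strategy profile, look for a profitable unilateral deviation.
(Hold, Concede): Side A can switch to Walk (3 → 10). Not NE.
(Hold, Hold): Side B can switch to Push (8 → 9). Not NE.
(Hold, Push): Side A gets 10, best alternative 3; Side B gets 9, best alternative 8. No profitable deviation — NE.
(Push, Concede): Side A can switch to Hold (0 → 3). Not NE.
(Push, Hold): Side A can switch to Hold (0 → 11). Not NE.
(Push, Push): Side A can switch to Hold (3 → 10). Not NE.
(Walk, Concede): Side B can switch to Push (4 → 7). Not NE.
(Walk, Hold): Side A can switch to Hold (5 → 11). Not NE.
(Walk, Push): Side A can switch to Hold (2 → 10). Not NE.

The unique pure-strategy Nash equilibrium is (Hold, Push).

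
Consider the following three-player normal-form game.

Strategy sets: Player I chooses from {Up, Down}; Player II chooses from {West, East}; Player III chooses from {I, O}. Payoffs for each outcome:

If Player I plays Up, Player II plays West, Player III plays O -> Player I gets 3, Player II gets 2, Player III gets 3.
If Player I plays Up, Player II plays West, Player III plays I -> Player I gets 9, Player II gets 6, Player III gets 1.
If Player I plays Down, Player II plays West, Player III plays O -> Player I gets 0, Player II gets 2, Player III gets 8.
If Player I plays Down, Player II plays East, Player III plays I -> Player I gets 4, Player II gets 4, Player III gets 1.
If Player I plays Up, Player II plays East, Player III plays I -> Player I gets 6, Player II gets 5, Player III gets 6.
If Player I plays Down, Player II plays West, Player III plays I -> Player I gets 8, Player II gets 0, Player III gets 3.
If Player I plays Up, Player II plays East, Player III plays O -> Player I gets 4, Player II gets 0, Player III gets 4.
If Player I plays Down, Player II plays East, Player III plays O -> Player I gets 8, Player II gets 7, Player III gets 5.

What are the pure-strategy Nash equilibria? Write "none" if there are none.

The pure Nash equilibria are (Up, West, O); (Down, East, O).

(Up, West, I): Player III can switch to O (1 → 3). Not NE.
(Up, West, O): Player I gets 3, best alternative 0; Player II gets 2, best alternative 0; Player III gets 3, best alternative 1. No profitable deviation — NE.
(Up, East, I): Player II can switch to West (5 → 6). Not NE.
(Up, East, O): Player I can switch to Down (4 → 8). Not NE.
(Down, West, I): Player I can switch to Up (8 → 9). Not NE.
(Down, West, O): Player I can switch to Up (0 → 3). Not NE.
(Down, East, I): Player I can switch to Up (4 → 6). Not NE.
(Down, East, O): Player I gets 8, best alternative 4; Player II gets 7, best alternative 2; Player III gets 5, best alternative 1. No profitable deviation — NE.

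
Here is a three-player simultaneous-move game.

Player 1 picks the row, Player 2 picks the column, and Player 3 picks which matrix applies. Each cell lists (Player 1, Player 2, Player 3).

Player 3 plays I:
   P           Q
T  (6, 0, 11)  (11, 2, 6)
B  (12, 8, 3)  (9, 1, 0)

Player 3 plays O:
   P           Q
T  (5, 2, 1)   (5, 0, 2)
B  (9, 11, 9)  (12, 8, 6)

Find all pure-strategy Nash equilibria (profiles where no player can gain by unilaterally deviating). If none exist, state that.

(T, P, I): Player 1 can switch to B (6 → 12). Not NE.
(T, P, O): Player 1 can switch to B (5 → 9). Not NE.
(T, Q, I): Player 1 gets 11, best alternative 9; Player 2 gets 2, best alternative 0; Player 3 gets 6, best alternative 2. No profitable deviation — NE.
(T, Q, O): Player 1 can switch to B (5 → 12). Not NE.
(B, P, I): Player 3 can switch to O (3 → 9). Not NE.
(B, P, O): Player 1 gets 9, best alternative 5; Player 2 gets 11, best alternative 8; Player 3 gets 9, best alternative 3. No profitable deviation — NE.
(B, Q, I): Player 1 can switch to T (9 → 11). Not NE.
(B, Q, O): Player 2 can switch to P (8 → 11). Not NE.

Pure-strategy Nash equilibria: (T, Q, I), (B, P, O)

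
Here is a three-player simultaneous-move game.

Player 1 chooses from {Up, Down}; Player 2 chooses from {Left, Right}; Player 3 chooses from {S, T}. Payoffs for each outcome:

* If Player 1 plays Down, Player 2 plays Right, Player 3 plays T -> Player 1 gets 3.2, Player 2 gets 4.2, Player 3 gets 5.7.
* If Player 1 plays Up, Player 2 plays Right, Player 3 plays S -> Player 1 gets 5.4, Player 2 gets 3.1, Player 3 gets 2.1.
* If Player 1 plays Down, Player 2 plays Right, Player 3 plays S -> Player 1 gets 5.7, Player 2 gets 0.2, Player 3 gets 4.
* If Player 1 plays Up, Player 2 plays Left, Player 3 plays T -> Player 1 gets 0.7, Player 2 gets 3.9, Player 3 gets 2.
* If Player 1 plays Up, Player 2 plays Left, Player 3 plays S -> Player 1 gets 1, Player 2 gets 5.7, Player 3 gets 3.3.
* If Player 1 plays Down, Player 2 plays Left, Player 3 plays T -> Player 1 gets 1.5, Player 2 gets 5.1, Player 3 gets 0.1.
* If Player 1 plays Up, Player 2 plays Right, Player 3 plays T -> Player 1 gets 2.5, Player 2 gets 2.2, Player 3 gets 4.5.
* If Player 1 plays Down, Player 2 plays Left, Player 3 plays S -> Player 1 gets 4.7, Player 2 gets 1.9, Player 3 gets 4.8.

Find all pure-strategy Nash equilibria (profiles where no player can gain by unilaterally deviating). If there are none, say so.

The unique pure-strategy Nash equilibrium is (Down, Left, S).

Check each profile: it is a Nash equilibrium iff no player can strictly gain by switching unilaterally.
(Up, Left, S): Player 1 can switch to Down (1 → 4.7). Not NE.
(Up, Left, T): Player 1 can switch to Down (0.7 → 1.5). Not NE.
(Up, Right, S): Player 1 can switch to Down (5.4 → 5.7). Not NE.
(Up, Right, T): Player 1 can switch to Down (2.5 → 3.2). Not NE.
(Down, Left, S): Player 1 gets 4.7, best alternative 1; Player 2 gets 1.9, best alternative 0.2; Player 3 gets 4.8, best alternative 0.1. No profitable deviation — NE.
(Down, Left, T): Player 3 can switch to S (0.1 → 4.8). Not NE.
(Down, Right, S): Player 2 can switch to Left (0.2 → 1.9). Not NE.
(Down, Right, T): Player 2 can switch to Left (4.2 → 5.1). Not NE.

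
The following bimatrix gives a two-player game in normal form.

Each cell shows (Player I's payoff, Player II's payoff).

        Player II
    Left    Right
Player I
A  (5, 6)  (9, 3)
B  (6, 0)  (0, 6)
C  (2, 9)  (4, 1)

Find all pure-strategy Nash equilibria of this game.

Player I against Left: payoffs 5, 6, 2 → best response B.
Player I against Right: payoffs 9, 0, 4 → best response A.
Player II against A: payoffs 6, 3 → best response Left.
Player II against B: payoffs 0, 6 → best response Right.
Player II against C: payoffs 9, 1 → best response Left.
No profile is a mutual best response for all players.

There is no pure-strategy Nash equilibrium.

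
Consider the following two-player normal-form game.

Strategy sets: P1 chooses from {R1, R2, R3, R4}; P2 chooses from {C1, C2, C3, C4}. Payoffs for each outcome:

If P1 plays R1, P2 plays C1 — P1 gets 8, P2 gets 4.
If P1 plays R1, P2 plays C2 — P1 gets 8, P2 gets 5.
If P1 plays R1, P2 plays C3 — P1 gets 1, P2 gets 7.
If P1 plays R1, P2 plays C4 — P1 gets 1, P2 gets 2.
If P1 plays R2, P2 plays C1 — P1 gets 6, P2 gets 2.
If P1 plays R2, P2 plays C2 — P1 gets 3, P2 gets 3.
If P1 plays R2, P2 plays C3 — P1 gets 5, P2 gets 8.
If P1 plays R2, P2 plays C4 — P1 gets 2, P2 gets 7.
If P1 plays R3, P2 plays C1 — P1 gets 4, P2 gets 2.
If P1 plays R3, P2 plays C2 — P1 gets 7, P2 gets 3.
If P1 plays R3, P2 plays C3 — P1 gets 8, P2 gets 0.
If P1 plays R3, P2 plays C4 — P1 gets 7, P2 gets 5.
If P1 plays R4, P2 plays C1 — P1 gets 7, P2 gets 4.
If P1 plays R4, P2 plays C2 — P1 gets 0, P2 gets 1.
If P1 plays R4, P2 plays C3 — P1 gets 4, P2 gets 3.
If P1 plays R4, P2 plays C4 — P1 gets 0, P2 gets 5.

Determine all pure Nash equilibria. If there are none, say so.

For each player, find the best response to each opponent profile; mutual best responses are the pure NE.
P1 against C1: payoffs 8, 6, 4, 7 → best response R1.
P1 against C2: payoffs 8, 3, 7, 0 → best response R1.
P1 against C3: payoffs 1, 5, 8, 4 → best response R3.
P1 against C4: payoffs 1, 2, 7, 0 → best response R3.
P2 against R1: payoffs 4, 5, 7, 2 → best response C3.
P2 against R2: payoffs 2, 3, 8, 7 → best response C3.
P2 against R3: payoffs 2, 3, 0, 5 → best response C4.
P2 against R4: payoffs 4, 1, 3, 5 → best response C4.
Mutual best responses: (R3, C4).

Pure NE: (R3, C4)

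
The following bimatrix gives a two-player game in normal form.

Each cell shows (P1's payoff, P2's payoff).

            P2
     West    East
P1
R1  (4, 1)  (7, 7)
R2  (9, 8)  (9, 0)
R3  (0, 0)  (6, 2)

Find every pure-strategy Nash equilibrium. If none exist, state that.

P1 against West: payoffs 4, 9, 0 → best response R2.
P1 against East: payoffs 7, 9, 6 → best response R2.
P2 against R1: payoffs 1, 7 → best response East.
P2 against R2: payoffs 8, 0 → best response West.
P2 against R3: payoffs 0, 2 → best response East.
Mutual best responses: (R2, West).

The unique pure-strategy Nash equilibrium is (R2, West).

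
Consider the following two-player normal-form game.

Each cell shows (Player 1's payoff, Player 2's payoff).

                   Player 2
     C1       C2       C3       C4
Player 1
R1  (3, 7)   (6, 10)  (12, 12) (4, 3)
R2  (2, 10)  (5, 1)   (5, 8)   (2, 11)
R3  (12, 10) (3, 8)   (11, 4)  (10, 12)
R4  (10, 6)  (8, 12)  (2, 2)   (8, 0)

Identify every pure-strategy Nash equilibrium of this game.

Player 1 against C1: payoffs 3, 2, 12, 10 → best response R3.
Player 1 against C2: payoffs 6, 5, 3, 8 → best response R4.
Player 1 against C3: payoffs 12, 5, 11, 2 → best response R1.
Player 1 against C4: payoffs 4, 2, 10, 8 → best response R3.
Player 2 against R1: payoffs 7, 10, 12, 3 → best response C3.
Player 2 against R2: payoffs 10, 1, 8, 11 → best response C4.
Player 2 against R3: payoffs 10, 8, 4, 12 → best response C4.
Player 2 against R4: payoffs 6, 12, 2, 0 → best response C2.
Mutual best responses: (R1, C3); (R3, C4); (R4, C2).

The pure Nash equilibria are (R1, C3), (R3, C4), (R4, C2).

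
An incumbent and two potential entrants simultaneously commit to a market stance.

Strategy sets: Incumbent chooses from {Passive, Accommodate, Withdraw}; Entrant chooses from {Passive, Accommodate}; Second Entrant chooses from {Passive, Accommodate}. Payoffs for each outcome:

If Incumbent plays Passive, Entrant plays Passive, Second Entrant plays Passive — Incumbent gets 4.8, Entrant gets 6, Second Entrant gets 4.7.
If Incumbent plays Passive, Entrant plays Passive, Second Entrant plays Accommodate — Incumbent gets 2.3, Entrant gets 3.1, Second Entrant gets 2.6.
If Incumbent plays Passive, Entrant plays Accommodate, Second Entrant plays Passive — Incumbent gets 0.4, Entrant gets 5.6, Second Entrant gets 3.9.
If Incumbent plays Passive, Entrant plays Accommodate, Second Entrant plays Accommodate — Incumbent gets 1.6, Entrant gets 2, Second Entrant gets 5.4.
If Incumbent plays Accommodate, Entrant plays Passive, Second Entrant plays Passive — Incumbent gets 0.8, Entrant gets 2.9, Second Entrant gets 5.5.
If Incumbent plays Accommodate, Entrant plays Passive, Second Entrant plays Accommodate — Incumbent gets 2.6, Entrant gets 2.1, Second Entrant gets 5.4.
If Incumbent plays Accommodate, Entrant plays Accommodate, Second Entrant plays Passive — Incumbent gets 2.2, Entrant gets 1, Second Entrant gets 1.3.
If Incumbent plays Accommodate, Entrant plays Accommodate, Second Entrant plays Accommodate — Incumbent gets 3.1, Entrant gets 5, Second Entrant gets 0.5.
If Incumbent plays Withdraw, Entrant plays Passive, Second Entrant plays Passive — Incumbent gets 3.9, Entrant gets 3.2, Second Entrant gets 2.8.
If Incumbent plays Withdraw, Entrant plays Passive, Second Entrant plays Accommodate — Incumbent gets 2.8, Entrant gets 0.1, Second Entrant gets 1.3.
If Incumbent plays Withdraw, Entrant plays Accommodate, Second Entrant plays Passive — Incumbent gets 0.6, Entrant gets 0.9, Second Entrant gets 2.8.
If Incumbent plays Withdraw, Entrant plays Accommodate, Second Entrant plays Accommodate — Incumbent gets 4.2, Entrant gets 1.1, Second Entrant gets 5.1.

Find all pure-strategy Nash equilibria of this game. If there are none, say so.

(Passive, Passive, Passive); (Withdraw, Accommodate, Accommodate)

For each player, find the best response to each opponent profile; mutual best responses are the pure NE.
Incumbent against (Passive, Passive): payoffs 4.8, 0.8, 3.9 → best response Passive.
Incumbent against (Passive, Accommodate): payoffs 2.3, 2.6, 2.8 → best response Withdraw.
Incumbent against (Accommodate, Passive): payoffs 0.4, 2.2, 0.6 → best response Accommodate.
Incumbent against (Accommodate, Accommodate): payoffs 1.6, 3.1, 4.2 → best response Withdraw.
Entrant against (Passive, Passive): payoffs 6, 5.6 → best response Passive.
Entrant against (Passive, Accommodate): payoffs 3.1, 2 → best response Passive.
Entrant against (Accommodate, Passive): payoffs 2.9, 1 → best response Passive.
Entrant against (Accommodate, Accommodate): payoffs 2.1, 5 → best response Accommodate.
Entrant against (Withdraw, Passive): payoffs 3.2, 0.9 → best response Passive.
Entrant against (Withdraw, Accommodate): payoffs 0.1, 1.1 → best response Accommodate.
Second Entrant against (Passive, Passive): payoffs 4.7, 2.6 → best response Passive.
Second Entrant against (Passive, Accommodate): payoffs 3.9, 5.4 → best response Accommodate.
Second Entrant against (Accommodate, Passive): payoffs 5.5, 5.4 → best response Passive.
Second Entrant against (Accommodate, Accommodate): payoffs 1.3, 0.5 → best response Passive.
Second Entrant against (Withdraw, Passive): payoffs 2.8, 1.3 → best response Passive.
Second Entrant against (Withdraw, Accommodate): payoffs 2.8, 5.1 → best response Accommodate.
Mutual best responses: (Passive, Passive, Passive); (Withdraw, Accommodate, Accommodate).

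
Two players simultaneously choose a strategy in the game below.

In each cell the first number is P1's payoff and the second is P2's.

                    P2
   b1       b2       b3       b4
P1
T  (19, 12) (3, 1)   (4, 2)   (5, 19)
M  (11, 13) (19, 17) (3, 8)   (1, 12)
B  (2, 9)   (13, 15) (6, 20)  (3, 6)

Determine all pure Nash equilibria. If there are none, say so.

The pure Nash equilibria are (T, b4) and (M, b2) and (B, b3).

(T, b1): P2 can switch to b4 (12 → 19). Not NE.
(T, b2): P1 can switch to M (3 → 19). Not NE.
(T, b3): P1 can switch to B (4 → 6). Not NE.
(T, b4): P1 gets 5, best alternative 3; P2 gets 19, best alternative 12. No profitable deviation — NE.
(M, b1): P1 can switch to T (11 → 19). Not NE.
(M, b2): P1 gets 19, best alternative 13; P2 gets 17, best alternative 13. No profitable deviation — NE.
(M, b3): P1 can switch to T (3 → 4). Not NE.
(M, b4): P1 can switch to T (1 → 5). Not NE.
(B, b1): P1 can switch to T (2 → 19). Not NE.
(B, b2): P1 can switch to M (13 → 19). Not NE.
(B, b3): P1 gets 6, best alternative 4; P2 gets 20, best alternative 15. No profitable deviation — NE.
(The remaining 1 profile has a profitable deviation by the same check.)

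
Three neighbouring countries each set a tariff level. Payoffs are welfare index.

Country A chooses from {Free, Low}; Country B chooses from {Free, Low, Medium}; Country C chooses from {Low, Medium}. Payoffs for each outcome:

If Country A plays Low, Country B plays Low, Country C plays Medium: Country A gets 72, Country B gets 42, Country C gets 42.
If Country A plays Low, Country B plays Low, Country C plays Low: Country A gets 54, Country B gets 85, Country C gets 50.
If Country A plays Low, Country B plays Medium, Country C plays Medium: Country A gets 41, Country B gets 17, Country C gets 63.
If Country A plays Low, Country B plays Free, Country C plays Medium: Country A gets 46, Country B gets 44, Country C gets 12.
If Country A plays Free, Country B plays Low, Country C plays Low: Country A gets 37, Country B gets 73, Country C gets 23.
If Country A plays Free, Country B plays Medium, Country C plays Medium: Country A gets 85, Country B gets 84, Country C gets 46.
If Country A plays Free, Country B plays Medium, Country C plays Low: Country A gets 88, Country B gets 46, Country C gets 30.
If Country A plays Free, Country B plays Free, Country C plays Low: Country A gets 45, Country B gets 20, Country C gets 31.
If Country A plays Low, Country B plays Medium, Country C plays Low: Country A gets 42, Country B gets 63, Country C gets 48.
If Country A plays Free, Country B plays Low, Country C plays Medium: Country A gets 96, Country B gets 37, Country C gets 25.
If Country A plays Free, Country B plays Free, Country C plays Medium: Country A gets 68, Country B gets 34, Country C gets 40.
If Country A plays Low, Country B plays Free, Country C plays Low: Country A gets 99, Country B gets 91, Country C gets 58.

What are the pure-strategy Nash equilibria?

Country A against (Free, Low): payoffs 45, 99 → best response Low.
Country A against (Free, Medium): payoffs 68, 46 → best response Free.
Country A against (Low, Low): payoffs 37, 54 → best response Low.
Country A against (Low, Medium): payoffs 96, 72 → best response Free.
Country A against (Medium, Low): payoffs 88, 42 → best response Free.
Country A against (Medium, Medium): payoffs 85, 41 → best response Free.
Country B against (Free, Low): payoffs 20, 73, 46 → best response Low.
Country B against (Free, Medium): payoffs 34, 37, 84 → best response Medium.
Country B against (Low, Low): payoffs 91, 85, 63 → best response Free.
Country B against (Low, Medium): payoffs 44, 42, 17 → best response Free.
Country C against (Free, Free): payoffs 31, 40 → best response Medium.
Country C against (Free, Low): payoffs 23, 25 → best response Medium.
Country C against (Free, Medium): payoffs 30, 46 → best response Medium.
Country C against (Low, Free): payoffs 58, 12 → best response Low.
Country C against (Low, Low): payoffs 50, 42 → best response Low.
Country C against (Low, Medium): payoffs 48, 63 → best response Medium.
Mutual best responses: (Free, Medium, Medium); (Low, Free, Low).

(Free, Medium, Medium) and (Low, Free, Low)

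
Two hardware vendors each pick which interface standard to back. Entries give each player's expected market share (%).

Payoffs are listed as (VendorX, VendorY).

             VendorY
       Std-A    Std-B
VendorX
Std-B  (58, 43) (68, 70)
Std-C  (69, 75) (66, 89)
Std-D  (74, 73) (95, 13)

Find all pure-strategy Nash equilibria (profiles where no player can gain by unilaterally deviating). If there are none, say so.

For each strategy profile, look for a profitable unilateral deviation.
(Std-B, Std-A): VendorX can switch to Std-C (58 → 69). Not NE.
(Std-B, Std-B): VendorX can switch to Std-D (68 → 95). Not NE.
(Std-C, Std-A): VendorX can switch to Std-D (69 → 74). Not NE.
(Std-C, Std-B): VendorX can switch to Std-B (66 → 68). Not NE.
(Std-D, Std-A): VendorX gets 74, best alternative 69; VendorY gets 73, best alternative 13. No profitable deviation — NE.
(Std-D, Std-B): VendorY can switch to Std-A (13 → 73). Not NE.

The unique pure-strategy Nash equilibrium is (Std-D, Std-A).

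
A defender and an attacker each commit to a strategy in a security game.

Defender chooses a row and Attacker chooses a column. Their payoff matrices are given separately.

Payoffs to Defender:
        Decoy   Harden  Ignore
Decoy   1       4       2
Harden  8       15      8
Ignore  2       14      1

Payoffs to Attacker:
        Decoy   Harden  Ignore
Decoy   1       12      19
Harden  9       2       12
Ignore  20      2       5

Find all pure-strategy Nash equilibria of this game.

(Decoy, Decoy): Defender can switch to Harden (1 → 8). Not NE.
(Decoy, Harden): Defender can switch to Harden (4 → 15). Not NE.
(Decoy, Ignore): Defender can switch to Harden (2 → 8). Not NE.
(Harden, Decoy): Attacker can switch to Ignore (9 → 12). Not NE.
(Harden, Harden): Attacker can switch to Decoy (2 → 9). Not NE.
(Harden, Ignore): Defender gets 8, best alternative 2; Attacker gets 12, best alternative 9. No profitable deviation — NE.
(Ignore, Decoy): Defender can switch to Harden (2 → 8). Not NE.
(Ignore, Harden): Defender can switch to Harden (14 → 15). Not NE.
(Ignore, Ignore): Defender can switch to Decoy (1 → 2). Not NE.

(Harden, Ignore)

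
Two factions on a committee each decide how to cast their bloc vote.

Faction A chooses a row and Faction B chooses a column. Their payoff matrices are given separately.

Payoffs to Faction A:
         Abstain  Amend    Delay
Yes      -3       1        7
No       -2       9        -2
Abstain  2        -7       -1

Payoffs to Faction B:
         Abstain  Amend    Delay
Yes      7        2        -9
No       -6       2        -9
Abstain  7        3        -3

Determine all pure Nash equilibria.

Faction A against Abstain: payoffs -3, -2, 2 → best response Abstain.
Faction A against Amend: payoffs 1, 9, -7 → best response No.
Faction A against Delay: payoffs 7, -2, -1 → best response Yes.
Faction B against Yes: payoffs 7, 2, -9 → best response Abstain.
Faction B against No: payoffs -6, 2, -9 → best response Amend.
Faction B against Abstain: payoffs 7, 3, -3 → best response Abstain.
Mutual best responses: (No, Amend); (Abstain, Abstain).

Pure-strategy Nash equilibria: (No, Amend) and (Abstain, Abstain)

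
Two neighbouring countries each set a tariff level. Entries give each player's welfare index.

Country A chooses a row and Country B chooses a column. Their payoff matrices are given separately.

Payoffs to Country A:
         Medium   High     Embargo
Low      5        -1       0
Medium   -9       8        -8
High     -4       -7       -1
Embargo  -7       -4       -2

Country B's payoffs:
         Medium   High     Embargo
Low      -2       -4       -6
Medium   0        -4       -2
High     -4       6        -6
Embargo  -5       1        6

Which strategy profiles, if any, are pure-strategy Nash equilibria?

(Low, Medium): Country A gets 5, best alternative -4; Country B gets -2, best alternative -4. No profitable deviation — NE.
(Low, High): Country A can switch to Medium (-1 → 8). Not NE.
(Low, Embargo): Country B can switch to Medium (-6 → -2). Not NE.
(Medium, Medium): Country A can switch to Low (-9 → 5). Not NE.
(Medium, High): Country B can switch to Medium (-4 → 0). Not NE.
(Medium, Embargo): Country A can switch to Low (-8 → 0). Not NE.
(High, Medium): Country A can switch to Low (-4 → 5). Not NE.
(High, High): Country A can switch to Low (-7 → -1). Not NE.
(High, Embargo): Country A can switch to Low (-1 → 0). Not NE.
(The remaining 3 profiles each have a profitable deviation by the same check.)

Pure NE: (Low, Medium)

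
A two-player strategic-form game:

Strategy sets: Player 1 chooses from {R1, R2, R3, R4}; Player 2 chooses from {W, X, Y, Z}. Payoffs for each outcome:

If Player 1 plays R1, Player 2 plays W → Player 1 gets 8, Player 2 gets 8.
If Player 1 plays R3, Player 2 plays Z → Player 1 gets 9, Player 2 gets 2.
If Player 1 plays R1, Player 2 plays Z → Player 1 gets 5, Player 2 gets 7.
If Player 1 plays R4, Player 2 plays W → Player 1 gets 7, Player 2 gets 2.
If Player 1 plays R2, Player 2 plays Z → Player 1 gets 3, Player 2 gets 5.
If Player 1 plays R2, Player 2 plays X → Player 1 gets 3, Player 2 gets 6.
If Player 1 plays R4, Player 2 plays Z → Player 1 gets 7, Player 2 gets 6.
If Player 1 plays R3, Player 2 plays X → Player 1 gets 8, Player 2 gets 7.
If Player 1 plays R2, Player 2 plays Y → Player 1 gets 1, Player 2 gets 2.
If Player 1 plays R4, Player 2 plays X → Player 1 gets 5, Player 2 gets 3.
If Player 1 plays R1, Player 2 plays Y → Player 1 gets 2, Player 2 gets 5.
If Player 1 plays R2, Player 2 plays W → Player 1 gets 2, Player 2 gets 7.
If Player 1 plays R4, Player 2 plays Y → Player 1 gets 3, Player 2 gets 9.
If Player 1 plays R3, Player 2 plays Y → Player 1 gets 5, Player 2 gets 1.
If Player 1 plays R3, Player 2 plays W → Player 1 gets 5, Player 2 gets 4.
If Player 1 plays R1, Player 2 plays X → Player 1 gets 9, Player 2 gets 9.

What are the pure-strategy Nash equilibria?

Player 1 against W: payoffs 8, 2, 5, 7 → best response R1.
Player 1 against X: payoffs 9, 3, 8, 5 → best response R1.
Player 1 against Y: payoffs 2, 1, 5, 3 → best response R3.
Player 1 against Z: payoffs 5, 3, 9, 7 → best response R3.
Player 2 against R1: payoffs 8, 9, 5, 7 → best response X.
Player 2 against R2: payoffs 7, 6, 2, 5 → best response W.
Player 2 against R3: payoffs 4, 7, 1, 2 → best response X.
Player 2 against R4: payoffs 2, 3, 9, 6 → best response Y.
Mutual best responses: (R1, X).

Pure NE: (R1, X)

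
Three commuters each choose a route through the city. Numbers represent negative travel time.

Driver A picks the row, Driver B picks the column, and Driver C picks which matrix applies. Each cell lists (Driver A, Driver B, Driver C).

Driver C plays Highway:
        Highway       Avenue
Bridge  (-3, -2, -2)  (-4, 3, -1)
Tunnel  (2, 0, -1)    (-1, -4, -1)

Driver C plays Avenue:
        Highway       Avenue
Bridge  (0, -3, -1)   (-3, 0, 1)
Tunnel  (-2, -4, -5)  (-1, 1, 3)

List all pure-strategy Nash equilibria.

Driver A against (Highway, Highway): payoffs -3, 2 → best response Tunnel.
Driver A against (Highway, Avenue): payoffs 0, -2 → best response Bridge.
Driver A against (Avenue, Highway): payoffs -4, -1 → best response Tunnel.
Driver A against (Avenue, Avenue): payoffs -3, -1 → best response Tunnel.
Driver B against (Bridge, Highway): payoffs -2, 3 → best response Avenue.
Driver B against (Bridge, Avenue): payoffs -3, 0 → best response Avenue.
Driver B against (Tunnel, Highway): payoffs 0, -4 → best response Highway.
Driver B against (Tunnel, Avenue): payoffs -4, 1 → best response Avenue.
Driver C against (Bridge, Highway): payoffs -2, -1 → best response Avenue.
Driver C against (Bridge, Avenue): payoffs -1, 1 → best response Avenue.
Driver C against (Tunnel, Highway): payoffs -1, -5 → best response Highway.
Driver C against (Tunnel, Avenue): payoffs -1, 3 → best response Avenue.
Mutual best responses: (Tunnel, Highway, Highway); (Tunnel, Avenue, Avenue).

Pure-strategy Nash equilibria: (Tunnel, Highway, Highway); (Tunnel, Avenue, Avenue)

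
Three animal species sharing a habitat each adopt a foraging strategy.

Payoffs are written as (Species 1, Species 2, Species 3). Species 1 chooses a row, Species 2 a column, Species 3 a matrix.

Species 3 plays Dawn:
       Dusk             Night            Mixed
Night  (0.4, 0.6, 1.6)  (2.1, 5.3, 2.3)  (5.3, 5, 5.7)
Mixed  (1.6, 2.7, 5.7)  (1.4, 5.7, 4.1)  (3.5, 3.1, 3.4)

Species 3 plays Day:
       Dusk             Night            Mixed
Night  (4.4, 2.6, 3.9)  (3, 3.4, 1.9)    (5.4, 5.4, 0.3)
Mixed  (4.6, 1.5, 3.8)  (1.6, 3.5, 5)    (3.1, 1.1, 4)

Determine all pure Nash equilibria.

For each player, find the best response to each opponent profile; mutual best responses are the pure NE.
Species 1 against (Dusk, Dawn): payoffs 0.4, 1.6 → best response Mixed.
Species 1 against (Dusk, Day): payoffs 4.4, 4.6 → best response Mixed.
Species 1 against (Night, Dawn): payoffs 2.1, 1.4 → best response Night.
Species 1 against (Night, Day): payoffs 3, 1.6 → best response Night.
Species 1 against (Mixed, Dawn): payoffs 5.3, 3.5 → best response Night.
Species 1 against (Mixed, Day): payoffs 5.4, 3.1 → best response Night.
Species 2 against (Night, Dawn): payoffs 0.6, 5.3, 5 → best response Night.
Species 2 against (Night, Day): payoffs 2.6, 3.4, 5.4 → best response Mixed.
Species 2 against (Mixed, Dawn): payoffs 2.7, 5.7, 3.1 → best response Night.
Species 2 against (Mixed, Day): payoffs 1.5, 3.5, 1.1 → best response Night.
Species 3 against (Night, Dusk): payoffs 1.6, 3.9 → best response Day.
Species 3 against (Night, Night): payoffs 2.3, 1.9 → best response Dawn.
Species 3 against (Night, Mixed): payoffs 5.7, 0.3 → best response Dawn.
Species 3 against (Mixed, Dusk): payoffs 5.7, 3.8 → best response Dawn.
Species 3 against (Mixed, Night): payoffs 4.1, 5 → best response Day.
Species 3 against (Mixed, Mixed): payoffs 3.4, 4 → best response Day.
Mutual best responses: (Night, Night, Dawn).

The unique pure-strategy Nash equilibrium is (Night, Night, Dawn).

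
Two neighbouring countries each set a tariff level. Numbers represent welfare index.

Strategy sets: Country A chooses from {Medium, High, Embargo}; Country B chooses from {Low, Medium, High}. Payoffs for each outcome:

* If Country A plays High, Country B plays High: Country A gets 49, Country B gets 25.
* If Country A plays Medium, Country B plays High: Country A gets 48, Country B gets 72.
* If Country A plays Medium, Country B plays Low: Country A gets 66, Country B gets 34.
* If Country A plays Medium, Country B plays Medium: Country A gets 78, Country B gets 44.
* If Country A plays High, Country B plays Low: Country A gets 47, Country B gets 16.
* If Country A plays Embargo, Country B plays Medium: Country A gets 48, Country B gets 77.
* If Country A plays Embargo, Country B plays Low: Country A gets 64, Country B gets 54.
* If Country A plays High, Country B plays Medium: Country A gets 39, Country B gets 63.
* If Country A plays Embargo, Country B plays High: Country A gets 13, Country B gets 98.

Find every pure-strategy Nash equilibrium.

none

For each strategy profile, look for a profitable unilateral deviation.
(Medium, Low): Country B can switch to Medium (34 → 44). Not NE.
(Medium, Medium): Country B can switch to High (44 → 72). Not NE.
(Medium, High): Country A can switch to High (48 → 49). Not NE.
(High, Low): Country A can switch to Medium (47 → 66). Not NE.
(High, Medium): Country A can switch to Medium (39 → 78). Not NE.
(High, High): Country B can switch to Medium (25 → 63). Not NE.
(Embargo, Low): Country A can switch to Medium (64 → 66). Not NE.
(Embargo, Medium): Country A can switch to Medium (48 → 78). Not NE.
(Embargo, High): Country A can switch to Medium (13 → 48). Not NE.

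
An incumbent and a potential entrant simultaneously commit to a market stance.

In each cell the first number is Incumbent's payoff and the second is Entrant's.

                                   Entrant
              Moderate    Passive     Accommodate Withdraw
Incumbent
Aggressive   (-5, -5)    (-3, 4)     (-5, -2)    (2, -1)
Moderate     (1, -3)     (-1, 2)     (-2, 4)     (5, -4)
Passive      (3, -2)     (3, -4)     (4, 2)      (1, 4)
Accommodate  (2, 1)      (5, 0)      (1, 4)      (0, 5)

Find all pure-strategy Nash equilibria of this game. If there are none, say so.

No pure-strategy Nash equilibrium.

For each strategy profile, look for a profitable unilateral deviation.
(Aggressive, Moderate): Incumbent can switch to Moderate (-5 → 1). Not NE.
(Aggressive, Passive): Incumbent can switch to Moderate (-3 → -1). Not NE.
(Aggressive, Accommodate): Incumbent can switch to Moderate (-5 → -2). Not NE.
(Aggressive, Withdraw): Incumbent can switch to Moderate (2 → 5). Not NE.
(Moderate, Moderate): Incumbent can switch to Passive (1 → 3). Not NE.
(Moderate, Passive): Incumbent can switch to Passive (-1 → 3). Not NE.
(Moderate, Accommodate): Incumbent can switch to Passive (-2 → 4). Not NE.
(Moderate, Withdraw): Entrant can switch to Moderate (-4 → -3). Not NE.
(Passive, Moderate): Entrant can switch to Accommodate (-2 → 2). Not NE.
(Passive, Passive): Incumbent can switch to Accommodate (3 → 5). Not NE.
(The remaining 6 profiles each have a profitable deviation by the same check.)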